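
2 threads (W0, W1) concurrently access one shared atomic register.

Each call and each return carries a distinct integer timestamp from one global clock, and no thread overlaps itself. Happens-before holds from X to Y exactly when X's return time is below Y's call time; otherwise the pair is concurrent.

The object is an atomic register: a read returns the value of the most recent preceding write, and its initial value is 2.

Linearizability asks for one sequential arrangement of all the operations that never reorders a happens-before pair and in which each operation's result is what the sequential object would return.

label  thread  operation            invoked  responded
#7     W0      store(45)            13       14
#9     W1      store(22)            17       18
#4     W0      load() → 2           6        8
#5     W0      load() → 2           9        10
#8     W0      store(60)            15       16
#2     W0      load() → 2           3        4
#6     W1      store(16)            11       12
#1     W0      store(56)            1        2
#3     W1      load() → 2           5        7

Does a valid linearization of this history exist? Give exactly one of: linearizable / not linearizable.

not linearizable

already the first 4 events (up to #2's response at time 4) admit no linearization; the first 3 still do
the completed operations (2 total) allow one real-time order; the atomic register replay rejects it
e.g. #1, #2: illegal at step 2, since #2 load() → 2 cannot apply there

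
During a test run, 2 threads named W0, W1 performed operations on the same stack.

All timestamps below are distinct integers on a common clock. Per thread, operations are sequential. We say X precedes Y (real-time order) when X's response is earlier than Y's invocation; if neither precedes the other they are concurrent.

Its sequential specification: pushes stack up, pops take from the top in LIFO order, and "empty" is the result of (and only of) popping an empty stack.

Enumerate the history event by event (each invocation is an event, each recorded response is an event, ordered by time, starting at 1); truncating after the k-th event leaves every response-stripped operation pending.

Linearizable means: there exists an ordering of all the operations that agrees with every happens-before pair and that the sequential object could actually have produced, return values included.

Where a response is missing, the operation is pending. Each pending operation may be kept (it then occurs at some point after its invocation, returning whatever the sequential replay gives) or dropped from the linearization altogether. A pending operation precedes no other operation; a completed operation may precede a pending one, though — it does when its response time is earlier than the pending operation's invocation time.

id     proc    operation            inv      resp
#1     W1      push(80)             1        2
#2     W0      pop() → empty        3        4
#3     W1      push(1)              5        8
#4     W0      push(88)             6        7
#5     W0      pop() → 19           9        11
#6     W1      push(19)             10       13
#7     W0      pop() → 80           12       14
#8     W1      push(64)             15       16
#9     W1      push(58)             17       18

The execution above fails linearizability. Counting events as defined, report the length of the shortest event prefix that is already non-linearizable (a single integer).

one valid order for events 1..3 is #1:
after step 1 (#1 push(80)): stack <80>
once event 4 joins (#2's response, time 4), exhaustive search finds no witness
take #1, #2: step 2 already fails, because #2 pop() → empty cannot occur there

4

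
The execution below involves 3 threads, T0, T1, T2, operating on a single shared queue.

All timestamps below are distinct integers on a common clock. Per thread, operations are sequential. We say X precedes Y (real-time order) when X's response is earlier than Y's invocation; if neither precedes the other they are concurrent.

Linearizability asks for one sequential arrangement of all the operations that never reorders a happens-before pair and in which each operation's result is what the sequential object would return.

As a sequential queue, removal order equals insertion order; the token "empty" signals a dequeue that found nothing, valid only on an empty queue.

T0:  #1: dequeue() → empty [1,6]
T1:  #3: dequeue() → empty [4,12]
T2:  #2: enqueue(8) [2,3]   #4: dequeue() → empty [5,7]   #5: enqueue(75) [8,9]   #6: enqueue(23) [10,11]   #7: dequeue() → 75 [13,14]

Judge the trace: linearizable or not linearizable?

not linearizable

through event 11 a valid linearization exists; event 12 (#3 responding at time 12) ends that
the 6 completed operations admit 14 real-time orders; each fails the queue replay
take #1, #2, #3, #4, #5, #6: step 3 already fails, because #3 dequeue() → empty cannot occur there
take #1, #2, #4, #3, #5, #6: step 3 already fails, because #4 dequeue() → empty cannot occur there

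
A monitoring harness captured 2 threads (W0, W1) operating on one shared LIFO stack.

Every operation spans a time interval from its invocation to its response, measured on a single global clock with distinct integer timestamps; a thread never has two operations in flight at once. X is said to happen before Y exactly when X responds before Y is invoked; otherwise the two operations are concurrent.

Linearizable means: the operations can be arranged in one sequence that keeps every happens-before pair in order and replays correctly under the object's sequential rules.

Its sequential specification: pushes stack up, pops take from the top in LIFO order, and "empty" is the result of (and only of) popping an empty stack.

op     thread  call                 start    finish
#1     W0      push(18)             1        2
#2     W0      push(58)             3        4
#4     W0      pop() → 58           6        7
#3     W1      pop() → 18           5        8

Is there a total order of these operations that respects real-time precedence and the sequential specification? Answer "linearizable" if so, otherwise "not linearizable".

linearizable

one valid linearization: #1, #2, #4, #3
1. #1 push(18), leaving stack <18>
2. #2 push(58), leaving stack <18,58>
3. #4 pop() → 58, leaving stack <18>
4. #3 pop() → 18, leaving stack <>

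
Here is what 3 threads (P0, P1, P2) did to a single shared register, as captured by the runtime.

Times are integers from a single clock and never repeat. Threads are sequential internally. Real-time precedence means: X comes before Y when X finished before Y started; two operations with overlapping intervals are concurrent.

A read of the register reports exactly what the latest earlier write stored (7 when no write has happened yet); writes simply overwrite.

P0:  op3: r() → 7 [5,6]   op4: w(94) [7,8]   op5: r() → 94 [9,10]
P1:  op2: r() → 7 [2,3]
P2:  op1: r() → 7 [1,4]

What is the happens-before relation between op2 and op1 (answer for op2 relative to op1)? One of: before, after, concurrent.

concurrent

op2 spans [2,3], op1 spans [1,4]
the intervals overlap in both directions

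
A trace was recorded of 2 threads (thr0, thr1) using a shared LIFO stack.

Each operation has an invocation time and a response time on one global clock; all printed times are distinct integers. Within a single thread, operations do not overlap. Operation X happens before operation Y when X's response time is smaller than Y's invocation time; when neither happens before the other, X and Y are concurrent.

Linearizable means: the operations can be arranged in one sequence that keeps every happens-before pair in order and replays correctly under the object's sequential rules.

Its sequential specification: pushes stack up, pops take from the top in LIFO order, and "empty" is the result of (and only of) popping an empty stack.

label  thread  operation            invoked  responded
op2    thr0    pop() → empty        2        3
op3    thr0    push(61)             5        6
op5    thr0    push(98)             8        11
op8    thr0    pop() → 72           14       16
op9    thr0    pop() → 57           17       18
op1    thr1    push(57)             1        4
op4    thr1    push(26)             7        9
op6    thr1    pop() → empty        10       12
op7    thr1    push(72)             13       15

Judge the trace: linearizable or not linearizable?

events 1..11 are fine; event 12 — the response of op6 at time 12 — makes the prefix non-linearizable
6 completed operations, 6 real-time-consistent orders — every LIFO stack replay fails
one such order, op1, op2, op3, op4, op5, op6, breaks at step 2 where op2 pop() → empty is illegal
one such order, op1, op2, op3, op4, op6, op5, breaks at step 2 where op2 pop() → empty is illegal

not linearizable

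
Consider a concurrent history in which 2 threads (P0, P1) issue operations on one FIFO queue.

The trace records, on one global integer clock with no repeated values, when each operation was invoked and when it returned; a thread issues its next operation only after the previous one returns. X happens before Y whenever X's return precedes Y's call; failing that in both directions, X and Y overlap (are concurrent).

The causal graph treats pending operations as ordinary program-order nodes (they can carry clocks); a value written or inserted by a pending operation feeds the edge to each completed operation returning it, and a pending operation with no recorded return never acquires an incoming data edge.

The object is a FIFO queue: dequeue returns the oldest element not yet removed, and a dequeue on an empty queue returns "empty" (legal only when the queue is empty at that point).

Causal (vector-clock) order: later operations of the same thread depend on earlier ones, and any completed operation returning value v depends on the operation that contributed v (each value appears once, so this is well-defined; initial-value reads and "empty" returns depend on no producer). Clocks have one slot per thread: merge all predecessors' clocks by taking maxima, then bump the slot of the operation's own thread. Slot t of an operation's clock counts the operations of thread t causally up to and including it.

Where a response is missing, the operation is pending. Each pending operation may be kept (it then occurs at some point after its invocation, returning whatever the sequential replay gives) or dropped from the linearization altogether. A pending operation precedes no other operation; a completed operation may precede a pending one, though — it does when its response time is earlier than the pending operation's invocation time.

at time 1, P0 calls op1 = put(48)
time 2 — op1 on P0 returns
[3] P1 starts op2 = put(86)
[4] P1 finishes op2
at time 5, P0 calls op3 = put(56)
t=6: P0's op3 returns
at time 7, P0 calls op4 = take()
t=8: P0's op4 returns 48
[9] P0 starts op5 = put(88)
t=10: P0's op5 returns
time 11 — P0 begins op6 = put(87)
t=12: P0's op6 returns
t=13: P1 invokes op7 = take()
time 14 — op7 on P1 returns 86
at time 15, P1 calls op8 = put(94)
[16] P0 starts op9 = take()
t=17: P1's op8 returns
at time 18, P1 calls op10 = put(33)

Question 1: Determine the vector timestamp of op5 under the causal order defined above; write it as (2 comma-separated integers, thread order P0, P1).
invoked at 3, op2 has no predecessors; its own P1 bump gives (0, 1)
invoked at 1, op1 has no predecessors; its own P0 bump gives (1, 0)
merge at op7 (invoked 13): VC(op2)=(0, 1), own-thread bump on P1 → (0, 2)
merge at op3 (invoked 5): VC(op1)=(1, 0), own-thread bump on P0 → (2, 0)
merge at op8 (invoked 15): VC(op7)=(0, 2), own-thread bump on P1 → (0, 3)
merge at op4 (invoked 7): VC(op1)=(1, 0), VC(op3)=(2, 0), own-thread bump on P0 → (3, 0)
merge at op10 (invoked 18): VC(op8)=(0, 3), own-thread bump on P1 → (0, 4)
merge at op5 (invoked 9): VC(op4)=(3, 0), own-thread bump on P0 → (4, 0)
merge at op6 (invoked 11): VC(op5)=(4, 0), own-thread bump on P0 → (5, 0)
merge at op9 (invoked 16): VC(op6)=(5, 0), own-thread bump on P0 → (6, 0)
target: VC(op5) = (4, 0)

(4, 0)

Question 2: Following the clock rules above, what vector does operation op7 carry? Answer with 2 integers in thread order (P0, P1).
root op op2, invoked 3: fresh clock plus P1's own tick → (0, 1)
root op op1, invoked 1: fresh clock plus P0's own tick → (1, 0)
invoked at 13, op7 merges VC(op2)=(0, 1) and bumps P1's slot → (0, 2)
invoked at 5, op3 merges VC(op1)=(1, 0) and bumps P0's slot → (2, 0)
invoked at 15, op8 merges VC(op7)=(0, 2) and bumps P1's slot → (0, 3)
invoked at 7, op4 merges VC(op1)=(1, 0), VC(op3)=(2, 0) and bumps P0's slot → (3, 0)
invoked at 18, op10 merges VC(op8)=(0, 3) and bumps P1's slot → (0, 4)
invoked at 9, op5 merges VC(op4)=(3, 0) and bumps P0's slot → (4, 0)
invoked at 11, op6 merges VC(op5)=(4, 0) and bumps P0's slot → (5, 0)
invoked at 16, op9 merges VC(op6)=(5, 0) and bumps P0's slot → (6, 0)
target: VC(op7) = (0, 2)

(0, 2)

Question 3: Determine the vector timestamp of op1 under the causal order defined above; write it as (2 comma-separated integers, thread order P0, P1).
op2, invoked 3, has no incoming edges; only P1's bump applies → (0, 1)
op1, invoked 1, has no incoming edges; only P0's bump applies → (1, 0)
op7, invoked 13, takes VC(op2)=(0, 1) under max, adds 1 for P1 → (0, 2)
op3, invoked 5, takes VC(op1)=(1, 0) under max, adds 1 for P0 → (2, 0)
op8, invoked 15, takes VC(op7)=(0, 2) under max, adds 1 for P1 → (0, 3)
op4, invoked 7, takes VC(op1)=(1, 0), VC(op3)=(2, 0) under max, adds 1 for P0 → (3, 0)
op10, invoked 18, takes VC(op8)=(0, 3) under max, adds 1 for P1 → (0, 4)
op5, invoked 9, takes VC(op4)=(3, 0) under max, adds 1 for P0 → (4, 0)
op6, invoked 11, takes VC(op5)=(4, 0) under max, adds 1 for P0 → (5, 0)
op9, invoked 16, takes VC(op6)=(5, 0) under max, adds 1 for P0 → (6, 0)
target: VC(op1) = (1, 0)

(1, 0)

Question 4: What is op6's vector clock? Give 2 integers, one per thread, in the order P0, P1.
op2 (invocation 3): nothing precedes it; P1's component alone gives (0, 1)
op1 (invocation 1): nothing precedes it; P0's component alone gives (1, 0)
VC(op7, invoked at 13): max of VC(op2)=(0, 1), then +1 on thread P1 → (0, 2)
VC(op3, invoked at 5): max of VC(op1)=(1, 0), then +1 on thread P0 → (2, 0)
VC(op8, invoked at 15): max of VC(op7)=(0, 2), then +1 on thread P1 → (0, 3)
VC(op4, invoked at 7): max of VC(op1)=(1, 0), VC(op3)=(2, 0), then +1 on thread P0 → (3, 0)
VC(op10, invoked at 18): max of VC(op8)=(0, 3), then +1 on thread P1 → (0, 4)
VC(op5, invoked at 9): max of VC(op4)=(3, 0), then +1 on thread P0 → (4, 0)
VC(op6, invoked at 11): max of VC(op5)=(4, 0), then +1 on thread P0 → (5, 0)
VC(op9, invoked at 16): max of VC(op6)=(5, 0), then +1 on thread P0 → (6, 0)
target: VC(op6) = (5, 0)

(5, 0)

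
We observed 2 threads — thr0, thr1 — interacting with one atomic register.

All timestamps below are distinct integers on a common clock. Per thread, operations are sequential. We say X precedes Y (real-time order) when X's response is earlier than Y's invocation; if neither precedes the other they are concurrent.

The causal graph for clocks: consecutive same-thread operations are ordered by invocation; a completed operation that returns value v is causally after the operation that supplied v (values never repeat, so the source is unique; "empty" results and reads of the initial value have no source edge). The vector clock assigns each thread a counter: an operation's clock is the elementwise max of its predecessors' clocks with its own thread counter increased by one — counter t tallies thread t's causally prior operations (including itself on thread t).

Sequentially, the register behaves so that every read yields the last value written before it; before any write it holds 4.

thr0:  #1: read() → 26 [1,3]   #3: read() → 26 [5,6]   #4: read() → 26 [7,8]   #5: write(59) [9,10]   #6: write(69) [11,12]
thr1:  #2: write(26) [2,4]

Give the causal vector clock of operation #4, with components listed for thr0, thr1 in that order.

(3, 1)

#2, invoked 2, has no incoming edges; only thr1's bump applies → (0, 1)
VC(#1, invoked at 1): max of VC(#2)=(0, 1), then +1 on thread thr0 → (1, 1)
VC(#3, invoked at 5): max of VC(#1)=(1, 1), VC(#2)=(0, 1), then +1 on thread thr0 → (2, 1)
VC(#4, invoked at 7): max of VC(#2)=(0, 1), VC(#3)=(2, 1), then +1 on thread thr0 → (3, 1)
VC(#5, invoked at 9): max of VC(#4)=(3, 1), then +1 on thread thr0 → (4, 1)
VC(#6, invoked at 11): max of VC(#5)=(4, 1), then +1 on thread thr0 → (5, 1)
target: VC(#4) = (3, 1)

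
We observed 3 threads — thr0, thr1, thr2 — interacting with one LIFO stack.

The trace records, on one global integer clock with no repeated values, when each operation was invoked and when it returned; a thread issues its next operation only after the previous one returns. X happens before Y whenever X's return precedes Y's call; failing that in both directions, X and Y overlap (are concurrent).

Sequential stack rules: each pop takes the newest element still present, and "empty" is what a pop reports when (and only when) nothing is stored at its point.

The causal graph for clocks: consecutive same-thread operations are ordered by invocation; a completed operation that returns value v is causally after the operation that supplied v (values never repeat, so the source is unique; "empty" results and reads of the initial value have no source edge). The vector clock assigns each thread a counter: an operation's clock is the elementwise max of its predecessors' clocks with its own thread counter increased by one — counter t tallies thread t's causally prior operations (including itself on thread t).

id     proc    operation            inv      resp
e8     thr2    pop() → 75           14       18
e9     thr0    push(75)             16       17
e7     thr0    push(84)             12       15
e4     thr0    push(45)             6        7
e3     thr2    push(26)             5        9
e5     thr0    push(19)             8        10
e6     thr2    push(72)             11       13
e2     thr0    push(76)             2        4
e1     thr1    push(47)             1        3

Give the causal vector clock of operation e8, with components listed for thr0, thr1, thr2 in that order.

(5, 0, 3)

invoked at 5, e3 has no predecessors; its own thr2 bump gives (0, 0, 1)
invoked at 1, e1 has no predecessors; its own thr1 bump gives (0, 1, 0)
invoked at 2, e2 has no predecessors; its own thr0 bump gives (1, 0, 0)
merge at e6 (invoked 11): VC(e3)=(0, 0, 1), own-thread bump on thr2 → (0, 0, 2)
merge at e4 (invoked 6): VC(e2)=(1, 0, 0), own-thread bump on thr0 → (2, 0, 0)
merge at e5 (invoked 8): VC(e4)=(2, 0, 0), own-thread bump on thr0 → (3, 0, 0)
merge at e7 (invoked 12): VC(e5)=(3, 0, 0), own-thread bump on thr0 → (4, 0, 0)
merge at e9 (invoked 16): VC(e7)=(4, 0, 0), own-thread bump on thr0 → (5, 0, 0)
merge at e8 (invoked 14): VC(e6)=(0, 0, 2), VC(e9)=(5, 0, 0), own-thread bump on thr2 → (5, 0, 3)
target: VC(e8) = (5, 0, 3)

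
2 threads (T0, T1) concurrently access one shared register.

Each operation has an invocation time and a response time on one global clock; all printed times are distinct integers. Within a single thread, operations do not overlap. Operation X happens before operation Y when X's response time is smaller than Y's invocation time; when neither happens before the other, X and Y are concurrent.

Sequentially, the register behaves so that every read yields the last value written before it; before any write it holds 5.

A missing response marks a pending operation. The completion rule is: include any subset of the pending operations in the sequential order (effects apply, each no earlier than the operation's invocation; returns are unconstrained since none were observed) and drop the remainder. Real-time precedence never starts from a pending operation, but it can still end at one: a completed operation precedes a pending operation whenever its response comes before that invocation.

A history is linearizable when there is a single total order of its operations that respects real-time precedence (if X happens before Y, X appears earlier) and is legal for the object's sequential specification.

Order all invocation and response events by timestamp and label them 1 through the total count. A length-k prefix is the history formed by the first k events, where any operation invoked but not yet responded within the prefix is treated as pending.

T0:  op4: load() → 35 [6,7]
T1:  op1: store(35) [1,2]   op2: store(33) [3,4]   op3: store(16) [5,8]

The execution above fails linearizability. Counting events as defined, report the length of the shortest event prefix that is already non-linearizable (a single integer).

7

one valid order for events 1..6 is op1, op2:
step 1: op1 store(35) — value 35
step 2: op2 store(33) — value 33
adding event 7 (op4 responds at 7) leaves no legal real-time order
including or dropping the 1 pending operation (op3) in any combination fails
take op1, op2, op4 (pending dropped): step 3 already fails, because op4 load() → 35 cannot occur there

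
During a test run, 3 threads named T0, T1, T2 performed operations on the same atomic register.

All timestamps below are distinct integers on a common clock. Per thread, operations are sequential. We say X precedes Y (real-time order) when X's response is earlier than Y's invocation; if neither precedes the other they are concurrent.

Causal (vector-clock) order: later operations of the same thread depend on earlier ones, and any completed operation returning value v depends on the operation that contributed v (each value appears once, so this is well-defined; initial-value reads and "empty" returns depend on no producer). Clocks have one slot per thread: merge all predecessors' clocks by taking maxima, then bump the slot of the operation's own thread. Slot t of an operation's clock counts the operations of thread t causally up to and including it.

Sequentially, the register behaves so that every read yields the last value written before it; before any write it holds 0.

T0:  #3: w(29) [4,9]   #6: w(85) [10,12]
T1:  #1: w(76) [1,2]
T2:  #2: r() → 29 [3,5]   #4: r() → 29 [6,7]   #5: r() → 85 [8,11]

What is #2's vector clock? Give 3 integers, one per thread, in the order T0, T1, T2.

(1, 0, 1)

invoked at 1, #1 has no predecessors; its own T1 bump gives (0, 1, 0)
invoked at 4, #3 has no predecessors; its own T0 bump gives (1, 0, 0)
#2, invoked 3, takes VC(#3)=(1, 0, 0) under max, adds 1 for T2 → (1, 0, 1)
#6, invoked 10, takes VC(#3)=(1, 0, 0) under max, adds 1 for T0 → (2, 0, 0)
#4, invoked 6, takes VC(#2)=(1, 0, 1), VC(#3)=(1, 0, 0) under max, adds 1 for T2 → (1, 0, 2)
#5, invoked 8, takes VC(#4)=(1, 0, 2), VC(#6)=(2, 0, 0) under max, adds 1 for T2 → (2, 0, 3)
target: VC(#2) = (1, 0, 1)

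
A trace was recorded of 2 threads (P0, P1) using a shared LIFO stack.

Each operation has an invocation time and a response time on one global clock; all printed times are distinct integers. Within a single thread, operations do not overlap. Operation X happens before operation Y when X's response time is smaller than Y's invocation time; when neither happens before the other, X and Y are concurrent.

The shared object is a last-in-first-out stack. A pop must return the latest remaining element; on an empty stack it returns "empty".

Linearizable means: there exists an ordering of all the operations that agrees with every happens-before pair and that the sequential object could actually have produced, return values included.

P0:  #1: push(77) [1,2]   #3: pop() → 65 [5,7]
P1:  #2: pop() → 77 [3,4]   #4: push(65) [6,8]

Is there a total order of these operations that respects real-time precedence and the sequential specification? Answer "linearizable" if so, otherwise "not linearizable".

a witness: #1, #2, #4, #3
step 1: #1 push(77) — stack <77>
step 2: #2 pop() → 77 — stack <>
step 3: #4 push(65) — stack <65>
step 4: #3 pop() → 65 — stack <>

linearizable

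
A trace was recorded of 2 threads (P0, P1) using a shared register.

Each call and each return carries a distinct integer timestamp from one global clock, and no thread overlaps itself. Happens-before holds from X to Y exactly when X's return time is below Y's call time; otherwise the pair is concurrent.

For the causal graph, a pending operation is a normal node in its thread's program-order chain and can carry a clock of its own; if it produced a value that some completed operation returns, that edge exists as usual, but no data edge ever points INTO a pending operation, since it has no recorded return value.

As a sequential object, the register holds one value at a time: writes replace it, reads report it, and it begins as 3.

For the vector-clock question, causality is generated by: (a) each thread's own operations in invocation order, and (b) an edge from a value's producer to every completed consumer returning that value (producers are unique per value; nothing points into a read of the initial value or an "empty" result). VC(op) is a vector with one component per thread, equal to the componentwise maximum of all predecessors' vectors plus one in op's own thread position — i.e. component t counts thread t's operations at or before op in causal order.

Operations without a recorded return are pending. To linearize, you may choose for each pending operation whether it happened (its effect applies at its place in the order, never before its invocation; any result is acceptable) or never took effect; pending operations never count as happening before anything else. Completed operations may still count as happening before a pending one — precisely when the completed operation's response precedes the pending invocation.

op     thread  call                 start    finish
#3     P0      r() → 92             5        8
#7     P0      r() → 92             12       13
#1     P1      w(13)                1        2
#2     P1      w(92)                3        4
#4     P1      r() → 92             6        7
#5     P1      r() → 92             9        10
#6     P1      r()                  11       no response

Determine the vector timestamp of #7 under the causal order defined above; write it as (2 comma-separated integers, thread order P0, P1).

(2, 2)

#1 (invocation 1): nothing precedes it; P1's component alone gives (0, 1)
from VC(#1)=(0, 1), #2 (invoked 3) maxes components and bumps P1 → (0, 2)
from VC(#2)=(0, 2), #4 (invoked 6) maxes components and bumps P1 → (0, 3)
from VC(#2)=(0, 2), #3 (invoked 5) maxes components and bumps P0 → (1, 2)
from VC(#2)=(0, 2), VC(#4)=(0, 3), #5 (invoked 9) maxes components and bumps P1 → (0, 4)
from VC(#2)=(0, 2), VC(#3)=(1, 2), #7 (invoked 12) maxes components and bumps P0 → (2, 2)
from VC(#5)=(0, 4), #6 (invoked 11) maxes components and bumps P1 → (0, 5)
target: VC(#7) = (2, 2)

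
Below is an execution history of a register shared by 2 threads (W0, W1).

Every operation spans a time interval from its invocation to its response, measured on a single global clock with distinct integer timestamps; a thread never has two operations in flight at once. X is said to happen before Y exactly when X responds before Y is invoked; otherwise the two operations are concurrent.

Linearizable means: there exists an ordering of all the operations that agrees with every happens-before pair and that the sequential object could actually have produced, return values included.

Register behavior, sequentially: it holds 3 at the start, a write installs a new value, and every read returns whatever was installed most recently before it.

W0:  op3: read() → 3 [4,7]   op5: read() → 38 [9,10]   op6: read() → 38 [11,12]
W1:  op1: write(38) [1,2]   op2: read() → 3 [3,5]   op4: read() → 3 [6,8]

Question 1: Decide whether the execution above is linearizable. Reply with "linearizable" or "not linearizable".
not linearizable

events 1..4 are fine; event 5 — the response of op2 at time 5 — makes the prefix non-linearizable
exactly one order of the 2 completed ops respects real time; the register replay fails
every completion of the 1 pending operation (op3) was checked; none linearizes
sample order op1, op2 (pending dropped) stalls at step 2 — op2 read() → 3 has no legal effect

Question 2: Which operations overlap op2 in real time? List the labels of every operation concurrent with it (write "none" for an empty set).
op3

overlap test against op2 [3,5]: concurrent iff the interval meets 3..5
op1 [1,2]: before
op3 [4,7]: concurrent
op4 [6,8]: after
op5 [9,10]: after
op6 [11,12]: after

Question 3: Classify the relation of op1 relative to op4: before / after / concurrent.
before

op1 spans [1,2], op4 spans [6,8]
resp(op1)=2 < inv(op4)=6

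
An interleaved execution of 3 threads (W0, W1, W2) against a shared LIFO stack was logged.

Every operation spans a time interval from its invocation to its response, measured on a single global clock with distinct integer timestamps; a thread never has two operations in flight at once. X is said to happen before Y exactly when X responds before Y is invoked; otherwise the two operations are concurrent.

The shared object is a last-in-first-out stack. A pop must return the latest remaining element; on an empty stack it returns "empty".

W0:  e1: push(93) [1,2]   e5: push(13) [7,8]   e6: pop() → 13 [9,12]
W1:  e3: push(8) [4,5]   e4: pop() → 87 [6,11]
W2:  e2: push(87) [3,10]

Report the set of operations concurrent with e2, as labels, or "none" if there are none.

e3, e4, e5, e6

e2 runs from 3 to 10; window-overlapping ops are concurrent
e1 [1,2]: before
e3 [4,5]: concurrent
e4 [6,11]: concurrent
e5 [7,8]: concurrent
e6 [9,12]: concurrent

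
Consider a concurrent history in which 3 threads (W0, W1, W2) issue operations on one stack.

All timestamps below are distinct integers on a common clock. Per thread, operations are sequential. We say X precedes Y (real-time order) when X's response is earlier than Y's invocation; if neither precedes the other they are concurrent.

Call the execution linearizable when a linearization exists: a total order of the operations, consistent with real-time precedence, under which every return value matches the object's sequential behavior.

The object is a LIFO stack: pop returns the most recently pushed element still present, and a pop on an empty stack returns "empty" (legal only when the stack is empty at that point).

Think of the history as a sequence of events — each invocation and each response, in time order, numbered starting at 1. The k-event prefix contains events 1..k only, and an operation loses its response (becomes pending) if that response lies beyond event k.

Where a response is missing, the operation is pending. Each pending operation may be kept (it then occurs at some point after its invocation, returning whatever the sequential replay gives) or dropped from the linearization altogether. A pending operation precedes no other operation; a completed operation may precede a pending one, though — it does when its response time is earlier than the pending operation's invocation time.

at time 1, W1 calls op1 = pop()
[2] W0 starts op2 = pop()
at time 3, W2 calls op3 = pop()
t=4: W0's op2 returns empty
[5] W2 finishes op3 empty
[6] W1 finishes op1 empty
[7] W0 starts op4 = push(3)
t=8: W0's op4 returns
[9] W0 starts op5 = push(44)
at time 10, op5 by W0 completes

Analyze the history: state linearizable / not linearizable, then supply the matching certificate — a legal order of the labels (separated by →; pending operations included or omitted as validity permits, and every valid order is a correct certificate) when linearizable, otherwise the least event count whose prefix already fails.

after step 1 (op1 pop() → empty): stack <>
after step 2 (op2 pop() → empty): stack <>
after step 3 (op3 pop() → empty): stack <>
after step 4 (op4 push(3)): stack <3>
after step 5 (op5 push(44)): stack <3,44>

linearizable — witness: op1 → op2 → op3 → op4 → op5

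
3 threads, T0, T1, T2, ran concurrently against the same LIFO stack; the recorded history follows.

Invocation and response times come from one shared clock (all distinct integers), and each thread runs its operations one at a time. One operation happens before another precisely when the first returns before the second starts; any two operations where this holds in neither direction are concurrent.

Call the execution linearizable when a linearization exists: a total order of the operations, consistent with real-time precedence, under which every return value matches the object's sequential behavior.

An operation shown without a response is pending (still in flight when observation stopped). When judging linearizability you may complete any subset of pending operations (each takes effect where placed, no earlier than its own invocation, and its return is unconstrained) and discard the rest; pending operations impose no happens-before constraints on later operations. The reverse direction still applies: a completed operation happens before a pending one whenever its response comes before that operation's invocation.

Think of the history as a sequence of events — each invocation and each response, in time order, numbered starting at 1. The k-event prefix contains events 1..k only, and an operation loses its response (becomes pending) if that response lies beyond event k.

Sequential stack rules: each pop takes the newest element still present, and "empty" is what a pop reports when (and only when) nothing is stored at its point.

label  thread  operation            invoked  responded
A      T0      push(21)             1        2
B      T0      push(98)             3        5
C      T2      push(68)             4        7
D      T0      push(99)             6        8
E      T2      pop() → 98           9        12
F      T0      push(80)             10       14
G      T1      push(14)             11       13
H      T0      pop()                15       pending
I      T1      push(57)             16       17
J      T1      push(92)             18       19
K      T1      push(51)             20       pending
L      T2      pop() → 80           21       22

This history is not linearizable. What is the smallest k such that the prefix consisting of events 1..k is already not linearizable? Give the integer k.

12

a valid linearization of events 1..11 exists, for instance A, B, C, D:
after step 1 (A push(21)): stack <21>
after step 2 (B push(98)): stack <21,98>
after step 3 (C push(68)): stack <21,98,68>
after step 4 (D push(99)): stack <21,98,68,99>
adding event 12 (E responds at 12) leaves no legal real-time order
including or dropping the 2 pending operations (F, G) in any combination fails
sample order A, B, C, D, E (pending dropped) stalls at step 5 — E pop() → 98 has no legal effect
sample order A, B, D, C, E (pending dropped) stalls at step 5 — E pop() → 98 has no legal effect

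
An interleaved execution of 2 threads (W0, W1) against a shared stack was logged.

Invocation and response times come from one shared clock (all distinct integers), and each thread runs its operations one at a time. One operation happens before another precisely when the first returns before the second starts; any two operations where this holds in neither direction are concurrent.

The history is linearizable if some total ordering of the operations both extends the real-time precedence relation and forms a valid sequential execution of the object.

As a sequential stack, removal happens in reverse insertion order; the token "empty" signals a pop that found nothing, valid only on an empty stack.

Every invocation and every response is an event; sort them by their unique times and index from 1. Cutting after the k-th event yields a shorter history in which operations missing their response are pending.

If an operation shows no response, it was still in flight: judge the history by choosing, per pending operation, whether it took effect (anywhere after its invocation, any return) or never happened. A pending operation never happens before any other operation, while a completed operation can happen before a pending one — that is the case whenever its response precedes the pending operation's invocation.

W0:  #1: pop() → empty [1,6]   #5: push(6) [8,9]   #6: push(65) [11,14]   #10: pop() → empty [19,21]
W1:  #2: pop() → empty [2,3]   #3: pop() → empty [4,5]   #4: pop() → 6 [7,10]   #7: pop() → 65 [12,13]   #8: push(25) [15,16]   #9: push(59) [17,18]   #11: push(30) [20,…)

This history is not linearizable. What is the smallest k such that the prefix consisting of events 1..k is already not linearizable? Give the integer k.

events 1..20 are linearizable; a witness order is #1, #2, #3, #5, #4, #6, #7, #8, #9:
step 1: #1 pop() → empty — stack <>
step 2: #2 pop() → empty — stack <>
step 3: #3 pop() → empty — stack <>
step 4: #5 push(6) — stack <6>
step 5: #4 pop() → 6 — stack <>
step 6: #6 push(65) — stack <65>
step 7: #7 pop() → 65 — stack <>
step 8: #8 push(25) — stack <25>
step 9: #9 push(59) — stack <25,59>
event 21 — #10's response, time 21 — after it, nothing linearizes
no completion choice of the 1 pending operation (#11) rescues it — every subset was tried
e.g. #1, #2, #3, #4, #5, #6, #7, #8, #9, #10 (pending dropped): illegal at step 4, since #4 pop() → 6 cannot apply there
e.g. #1, #2, #3, #4, #5, #7, #6, #8, #9, #10 (pending dropped): illegal at step 4, since #4 pop() → 6 cannot apply there

21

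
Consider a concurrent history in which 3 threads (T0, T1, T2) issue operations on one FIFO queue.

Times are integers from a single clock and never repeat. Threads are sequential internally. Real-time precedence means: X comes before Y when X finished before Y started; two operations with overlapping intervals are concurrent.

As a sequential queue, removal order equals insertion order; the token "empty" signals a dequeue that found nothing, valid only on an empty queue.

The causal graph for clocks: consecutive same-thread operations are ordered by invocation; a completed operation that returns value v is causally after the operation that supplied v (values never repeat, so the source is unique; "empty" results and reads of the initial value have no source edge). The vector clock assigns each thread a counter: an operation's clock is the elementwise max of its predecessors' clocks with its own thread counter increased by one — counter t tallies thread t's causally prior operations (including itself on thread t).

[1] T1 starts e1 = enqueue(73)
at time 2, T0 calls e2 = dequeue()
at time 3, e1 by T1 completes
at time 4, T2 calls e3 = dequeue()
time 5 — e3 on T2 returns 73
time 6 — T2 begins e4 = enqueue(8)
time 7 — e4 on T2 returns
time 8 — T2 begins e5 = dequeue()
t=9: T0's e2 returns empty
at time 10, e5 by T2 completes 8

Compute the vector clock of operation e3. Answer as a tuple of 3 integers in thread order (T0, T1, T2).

e1, invoked 1, has no incoming edges; only T1's bump applies → (0, 1, 0)
e2, invoked 2, has no incoming edges; only T0's bump applies → (1, 0, 0)
e3 (invocation 4): componentwise max over VC(e1)=(0, 1, 0), +1 at T2, giving (0, 1, 1)
e4 (invocation 6): componentwise max over VC(e3)=(0, 1, 1), +1 at T2, giving (0, 1, 2)
e5 (invocation 8): componentwise max over VC(e4)=(0, 1, 2), +1 at T2, giving (0, 1, 3)
target: VC(e3) = (0, 1, 1)

(0, 1, 1)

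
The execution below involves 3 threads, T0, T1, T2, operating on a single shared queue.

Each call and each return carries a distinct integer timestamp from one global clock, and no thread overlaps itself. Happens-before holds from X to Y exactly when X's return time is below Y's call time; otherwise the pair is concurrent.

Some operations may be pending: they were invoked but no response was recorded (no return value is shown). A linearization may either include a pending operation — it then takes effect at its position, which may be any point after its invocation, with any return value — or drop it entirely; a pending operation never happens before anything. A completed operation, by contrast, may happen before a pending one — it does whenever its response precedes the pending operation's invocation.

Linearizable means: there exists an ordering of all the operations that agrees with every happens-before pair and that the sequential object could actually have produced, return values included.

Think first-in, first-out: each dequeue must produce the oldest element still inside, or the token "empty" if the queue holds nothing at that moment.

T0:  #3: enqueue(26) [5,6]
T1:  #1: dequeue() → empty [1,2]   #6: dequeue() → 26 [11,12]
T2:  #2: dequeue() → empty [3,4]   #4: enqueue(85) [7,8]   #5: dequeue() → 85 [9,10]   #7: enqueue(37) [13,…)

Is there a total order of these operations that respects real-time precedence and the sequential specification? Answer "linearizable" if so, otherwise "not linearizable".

not linearizable

already the first 10 events (up to #5's response at time 10) admit no linearization; the first 9 still do
the completed operations (5 total) allow one real-time order; the queue replay rejects it
for example #1, #2, #3, #4, #5 fails at step 5: #5 dequeue() → 85 is not legal there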